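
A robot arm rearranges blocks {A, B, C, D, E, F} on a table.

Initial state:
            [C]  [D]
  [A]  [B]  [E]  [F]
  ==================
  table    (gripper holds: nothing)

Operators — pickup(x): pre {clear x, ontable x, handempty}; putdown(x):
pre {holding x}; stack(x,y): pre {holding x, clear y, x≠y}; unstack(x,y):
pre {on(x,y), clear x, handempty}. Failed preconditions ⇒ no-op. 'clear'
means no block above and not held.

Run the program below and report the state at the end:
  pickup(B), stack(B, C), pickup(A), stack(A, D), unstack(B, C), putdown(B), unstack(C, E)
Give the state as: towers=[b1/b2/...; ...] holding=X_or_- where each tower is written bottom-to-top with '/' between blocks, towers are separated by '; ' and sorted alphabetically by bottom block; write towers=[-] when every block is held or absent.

step 1 (pickup(B)): towers=[A; E/C; F/D] holding=B
step 2 (stack(B, C)): towers=[A; E/C/B; F/D] holding=-
step 3 (pickup(A)): towers=[E/C/B; F/D] holding=A
step 4 (stack(A, D)): towers=[E/C/B; F/D/A] holding=-
step 5 (unstack(B, C)): towers=[E/C; F/D/A] holding=B
step 6 (putdown(B)): towers=[B; E/C; F/D/A] holding=-
step 7 (unstack(C, E)): towers=[B; E; F/D/A] holding=C

towers=[B; E; F/D/A] holding=C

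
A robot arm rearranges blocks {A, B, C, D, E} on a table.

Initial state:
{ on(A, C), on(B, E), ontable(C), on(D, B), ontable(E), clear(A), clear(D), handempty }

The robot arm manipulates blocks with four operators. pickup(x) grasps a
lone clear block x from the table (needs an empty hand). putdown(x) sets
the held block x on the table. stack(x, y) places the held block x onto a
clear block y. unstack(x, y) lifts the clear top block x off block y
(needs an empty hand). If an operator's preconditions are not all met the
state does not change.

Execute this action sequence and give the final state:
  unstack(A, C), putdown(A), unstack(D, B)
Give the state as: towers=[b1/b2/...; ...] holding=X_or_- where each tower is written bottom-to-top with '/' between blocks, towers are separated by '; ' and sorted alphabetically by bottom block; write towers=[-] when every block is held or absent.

towers=[A; C; E/B] holding=D

step 1 (unstack(A, C)): towers=[C; E/B/D] holding=A
step 2 (putdown(A)): towers=[A; C; E/B/D] holding=-
step 3 (unstack(D, B)): towers=[A; C; E/B] holding=D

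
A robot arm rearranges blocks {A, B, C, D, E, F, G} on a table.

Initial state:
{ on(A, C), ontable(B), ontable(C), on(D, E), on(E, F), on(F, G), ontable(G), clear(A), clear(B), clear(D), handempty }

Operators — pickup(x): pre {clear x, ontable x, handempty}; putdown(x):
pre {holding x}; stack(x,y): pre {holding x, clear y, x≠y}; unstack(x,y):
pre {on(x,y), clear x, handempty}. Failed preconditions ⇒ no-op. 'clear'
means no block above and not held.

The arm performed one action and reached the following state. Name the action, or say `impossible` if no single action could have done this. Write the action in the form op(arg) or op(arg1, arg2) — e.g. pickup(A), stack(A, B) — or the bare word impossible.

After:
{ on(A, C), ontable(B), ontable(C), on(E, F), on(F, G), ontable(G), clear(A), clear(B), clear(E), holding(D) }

unstack(D, E)

target: towers=[B; C/A; G/F/E] holding=D
         pickup(B) → towers=[C/A; G/F/E/D] holding=B
     unstack(D, E) → towers=[B; C/A; G/F/E] holding=D  ← match
     unstack(A, C) → towers=[B; C; G/F/E/D] holding=A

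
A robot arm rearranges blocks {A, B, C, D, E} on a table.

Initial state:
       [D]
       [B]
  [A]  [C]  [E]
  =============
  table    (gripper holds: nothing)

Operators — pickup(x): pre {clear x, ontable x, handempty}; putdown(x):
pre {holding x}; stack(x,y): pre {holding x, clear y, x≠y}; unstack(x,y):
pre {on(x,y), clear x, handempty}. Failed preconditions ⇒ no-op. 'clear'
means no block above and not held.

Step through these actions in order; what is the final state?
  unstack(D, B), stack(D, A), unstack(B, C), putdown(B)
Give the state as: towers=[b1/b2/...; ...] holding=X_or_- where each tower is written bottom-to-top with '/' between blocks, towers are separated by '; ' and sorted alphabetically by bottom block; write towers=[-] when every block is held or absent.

step 1 (unstack(D, B)): towers=[A; C/B; E] holding=D
step 2 (stack(D, A)): towers=[A/D; C/B; E] holding=-
step 3 (unstack(B, C)): towers=[A/D; C; E] holding=B
step 4 (putdown(B)): towers=[A/D; B; C; E] holding=-

towers=[A/D; B; C; E] holding=-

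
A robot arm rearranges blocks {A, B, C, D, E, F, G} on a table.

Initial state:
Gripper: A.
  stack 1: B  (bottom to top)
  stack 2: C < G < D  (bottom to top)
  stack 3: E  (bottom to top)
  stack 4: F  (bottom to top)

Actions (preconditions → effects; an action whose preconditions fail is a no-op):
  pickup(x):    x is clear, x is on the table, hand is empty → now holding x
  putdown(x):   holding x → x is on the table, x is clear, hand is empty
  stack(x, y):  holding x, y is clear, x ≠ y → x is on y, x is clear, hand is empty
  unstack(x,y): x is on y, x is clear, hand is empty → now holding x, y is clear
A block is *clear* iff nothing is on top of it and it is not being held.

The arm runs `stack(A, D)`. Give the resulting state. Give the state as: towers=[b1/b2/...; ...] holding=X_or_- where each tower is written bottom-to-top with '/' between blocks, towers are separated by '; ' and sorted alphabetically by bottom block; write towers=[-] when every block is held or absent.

towers=[B; C/G/D/A; E; F] holding=-

before: towers=[B; C/G/D; E; F] holding=A
pre[stack(A, D)]: holding(A) yes, clear(D) yes, A≠D yes
all met → apply stack(A, D)
after:  towers=[B; C/G/D/A; E; F] holding=-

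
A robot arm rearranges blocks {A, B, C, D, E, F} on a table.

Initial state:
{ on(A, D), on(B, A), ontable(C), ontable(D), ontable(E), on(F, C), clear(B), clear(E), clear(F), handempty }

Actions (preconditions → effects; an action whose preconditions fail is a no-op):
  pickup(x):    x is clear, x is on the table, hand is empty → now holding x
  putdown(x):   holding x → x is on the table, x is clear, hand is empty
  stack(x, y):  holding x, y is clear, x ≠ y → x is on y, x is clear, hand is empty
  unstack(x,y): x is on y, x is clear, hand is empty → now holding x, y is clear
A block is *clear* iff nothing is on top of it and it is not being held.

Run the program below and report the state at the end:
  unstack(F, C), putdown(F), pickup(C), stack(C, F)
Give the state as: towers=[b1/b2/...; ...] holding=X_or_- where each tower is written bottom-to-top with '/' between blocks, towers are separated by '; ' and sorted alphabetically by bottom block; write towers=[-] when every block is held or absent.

step 1 (unstack(F, C)): towers=[C; D/A/B; E] holding=F
step 2 (putdown(F)): towers=[C; D/A/B; E; F] holding=-
step 3 (pickup(C)): towers=[D/A/B; E; F] holding=C
step 4 (stack(C, F)): towers=[D/A/B; E; F/C] holding=-

towers=[D/A/B; E; F/C] holding=-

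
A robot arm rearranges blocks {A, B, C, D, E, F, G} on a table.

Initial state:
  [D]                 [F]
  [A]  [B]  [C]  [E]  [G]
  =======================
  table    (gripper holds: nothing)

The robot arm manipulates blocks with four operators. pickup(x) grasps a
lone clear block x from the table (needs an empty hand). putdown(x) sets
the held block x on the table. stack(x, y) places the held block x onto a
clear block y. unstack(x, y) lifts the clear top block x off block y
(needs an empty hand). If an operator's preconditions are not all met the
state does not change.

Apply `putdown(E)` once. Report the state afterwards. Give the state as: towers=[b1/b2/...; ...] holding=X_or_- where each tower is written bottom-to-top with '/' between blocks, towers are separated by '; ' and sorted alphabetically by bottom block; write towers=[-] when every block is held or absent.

before: towers=[A/D; B; C; E; G/F] holding=-
pre[putdown(E)]: holding(E) ✗
holding(E) unmet → putdown(E) is a no-op
after:  towers=[A/D; B; C; E; G/F] holding=-

towers=[A/D; B; C; E; G/F] holding=-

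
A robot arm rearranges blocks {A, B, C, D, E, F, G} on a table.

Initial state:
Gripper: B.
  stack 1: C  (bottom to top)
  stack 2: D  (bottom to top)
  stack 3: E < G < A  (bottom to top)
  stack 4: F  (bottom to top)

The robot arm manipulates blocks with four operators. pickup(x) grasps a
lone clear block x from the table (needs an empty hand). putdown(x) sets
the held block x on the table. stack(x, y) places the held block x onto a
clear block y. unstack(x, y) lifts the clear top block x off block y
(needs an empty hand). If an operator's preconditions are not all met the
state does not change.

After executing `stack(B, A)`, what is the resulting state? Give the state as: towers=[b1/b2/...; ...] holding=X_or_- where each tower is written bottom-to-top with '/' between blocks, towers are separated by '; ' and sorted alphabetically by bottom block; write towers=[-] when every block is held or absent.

towers=[C; D; E/G/A/B; F] holding=-

before: towers=[C; D; E/G/A; F] holding=B
pre[stack(B, A)]: holding(B) yes, clear(A) yes, B≠A yes
all met → apply stack(B, A)
after:  towers=[C; D; E/G/A/B; F] holding=-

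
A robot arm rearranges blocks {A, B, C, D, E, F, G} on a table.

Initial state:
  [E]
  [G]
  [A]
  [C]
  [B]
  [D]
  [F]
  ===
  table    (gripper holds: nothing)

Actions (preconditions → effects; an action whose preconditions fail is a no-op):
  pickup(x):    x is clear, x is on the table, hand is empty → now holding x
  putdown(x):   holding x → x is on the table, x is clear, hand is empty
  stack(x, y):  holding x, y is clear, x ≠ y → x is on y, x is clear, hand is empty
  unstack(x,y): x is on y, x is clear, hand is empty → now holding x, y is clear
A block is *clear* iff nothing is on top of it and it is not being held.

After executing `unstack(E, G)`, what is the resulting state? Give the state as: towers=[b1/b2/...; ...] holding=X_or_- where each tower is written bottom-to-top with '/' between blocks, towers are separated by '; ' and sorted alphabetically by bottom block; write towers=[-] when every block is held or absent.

before: towers=[F/D/B/C/A/G/E] holding=-
pre[unstack(E, G)]: on(E,G) ✓, clear(E) ✓, handempty ✓
all met → apply unstack(E, G)
after:  towers=[F/D/B/C/A/G] holding=E

towers=[F/D/B/C/A/G] holding=E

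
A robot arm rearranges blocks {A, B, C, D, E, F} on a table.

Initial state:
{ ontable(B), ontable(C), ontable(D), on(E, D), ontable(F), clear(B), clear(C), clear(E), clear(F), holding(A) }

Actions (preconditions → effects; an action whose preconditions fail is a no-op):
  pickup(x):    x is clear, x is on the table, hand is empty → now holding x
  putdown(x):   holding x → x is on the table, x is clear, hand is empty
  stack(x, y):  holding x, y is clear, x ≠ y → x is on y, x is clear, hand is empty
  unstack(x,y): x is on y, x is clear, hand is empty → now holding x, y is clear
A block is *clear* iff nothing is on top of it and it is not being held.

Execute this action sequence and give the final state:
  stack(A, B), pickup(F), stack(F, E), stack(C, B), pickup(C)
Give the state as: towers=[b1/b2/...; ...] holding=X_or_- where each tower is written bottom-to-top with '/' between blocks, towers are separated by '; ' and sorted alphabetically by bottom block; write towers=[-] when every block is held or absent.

step 1 (stack(A, B)): towers=[B/A; C; D/E; F] holding=-
step 2 (pickup(F)): towers=[B/A; C; D/E] holding=F
step 3 (stack(F, E)): towers=[B/A; C; D/E/F] holding=-
step 4 (stack(C, B)) [no-op]: towers=[B/A; C; D/E/F] holding=-
step 5 (pickup(C)): towers=[B/A; D/E/F] holding=C

towers=[B/A; D/E/F] holding=C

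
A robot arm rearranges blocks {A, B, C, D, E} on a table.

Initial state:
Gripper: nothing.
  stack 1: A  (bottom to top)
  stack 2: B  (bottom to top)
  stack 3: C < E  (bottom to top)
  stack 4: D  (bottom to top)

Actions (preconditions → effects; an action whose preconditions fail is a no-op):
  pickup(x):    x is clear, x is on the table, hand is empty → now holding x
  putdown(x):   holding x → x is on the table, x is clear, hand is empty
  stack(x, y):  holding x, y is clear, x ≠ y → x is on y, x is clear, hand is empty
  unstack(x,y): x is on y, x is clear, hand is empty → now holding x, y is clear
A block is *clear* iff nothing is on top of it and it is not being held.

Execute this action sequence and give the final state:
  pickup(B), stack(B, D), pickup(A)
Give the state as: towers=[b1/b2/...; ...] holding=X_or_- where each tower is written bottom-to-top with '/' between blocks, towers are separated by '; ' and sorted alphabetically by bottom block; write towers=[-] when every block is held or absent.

step 1 (pickup(B)): towers=[A; C/E; D] holding=B
step 2 (stack(B, D)): towers=[A; C/E; D/B] holding=-
step 3 (pickup(A)): towers=[C/E; D/B] holding=A

towers=[C/E; D/B] holding=A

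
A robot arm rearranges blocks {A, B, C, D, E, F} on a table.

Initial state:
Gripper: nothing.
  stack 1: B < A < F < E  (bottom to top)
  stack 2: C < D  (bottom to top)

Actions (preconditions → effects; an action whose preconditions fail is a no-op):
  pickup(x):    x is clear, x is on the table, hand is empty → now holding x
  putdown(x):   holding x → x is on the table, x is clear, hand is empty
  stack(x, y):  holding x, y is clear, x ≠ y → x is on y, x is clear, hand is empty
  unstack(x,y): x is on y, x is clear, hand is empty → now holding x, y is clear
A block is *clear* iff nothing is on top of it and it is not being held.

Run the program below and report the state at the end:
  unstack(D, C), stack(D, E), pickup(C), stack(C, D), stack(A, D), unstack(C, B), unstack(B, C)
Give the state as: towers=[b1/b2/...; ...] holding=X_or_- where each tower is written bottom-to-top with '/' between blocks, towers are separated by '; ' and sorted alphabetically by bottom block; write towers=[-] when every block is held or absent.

towers=[B/A/F/E/D/C] holding=-

step 1 (unstack(D, C)): towers=[B/A/F/E; C] holding=D
step 2 (stack(D, E)): towers=[B/A/F/E/D; C] holding=-
step 3 (pickup(C)): towers=[B/A/F/E/D] holding=C
step 4 (stack(C, D)): towers=[B/A/F/E/D/C] holding=-
step 5 (stack(A, D)) [no-op]: towers=[B/A/F/E/D/C] holding=-
step 6 (unstack(C, B)) [no-op]: towers=[B/A/F/E/D/C] holding=-
step 7 (unstack(B, C)) [no-op]: towers=[B/A/F/E/D/C] holding=-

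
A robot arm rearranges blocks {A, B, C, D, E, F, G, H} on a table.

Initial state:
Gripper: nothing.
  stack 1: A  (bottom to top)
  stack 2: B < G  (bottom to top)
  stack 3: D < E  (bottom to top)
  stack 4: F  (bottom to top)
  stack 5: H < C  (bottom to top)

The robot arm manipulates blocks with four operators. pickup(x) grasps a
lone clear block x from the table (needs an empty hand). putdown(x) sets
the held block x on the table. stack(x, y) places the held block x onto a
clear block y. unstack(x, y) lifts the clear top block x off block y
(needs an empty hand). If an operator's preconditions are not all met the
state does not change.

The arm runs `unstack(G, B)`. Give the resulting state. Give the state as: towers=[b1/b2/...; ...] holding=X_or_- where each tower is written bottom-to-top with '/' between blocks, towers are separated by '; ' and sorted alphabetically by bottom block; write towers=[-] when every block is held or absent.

towers=[A; B; D/E; F; H/C] holding=G

before: towers=[A; B/G; D/E; F; H/C] holding=-
pre[unstack(G, B)]: on(G,B) yes, clear(G) yes, handempty yes
all met → apply unstack(G, B)
after:  towers=[A; B; D/E; F; H/C] holding=G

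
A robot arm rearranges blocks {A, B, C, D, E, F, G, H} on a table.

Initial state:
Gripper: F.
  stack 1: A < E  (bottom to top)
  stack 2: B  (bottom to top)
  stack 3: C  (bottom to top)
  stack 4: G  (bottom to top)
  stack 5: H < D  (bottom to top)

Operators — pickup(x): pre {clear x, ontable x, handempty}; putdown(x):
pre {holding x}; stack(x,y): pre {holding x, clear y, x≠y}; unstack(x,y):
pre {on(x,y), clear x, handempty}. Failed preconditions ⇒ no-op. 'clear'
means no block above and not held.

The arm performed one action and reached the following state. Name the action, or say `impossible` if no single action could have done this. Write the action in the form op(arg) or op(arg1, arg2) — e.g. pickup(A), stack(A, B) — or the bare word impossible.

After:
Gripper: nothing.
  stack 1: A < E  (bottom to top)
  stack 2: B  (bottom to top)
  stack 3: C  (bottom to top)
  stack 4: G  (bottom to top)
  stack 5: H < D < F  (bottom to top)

target: towers=[A/E; B; C; G; H/D/F] holding=-
        putdown(F) → towers=[A/E; B; C; F; G; H/D] holding=-
       stack(F, G) → towers=[A/E; B; C; G/F; H/D] holding=-
       stack(F, E) → towers=[A/E/F; B; C; G; H/D] holding=-
       stack(F, B) → towers=[A/E; B/F; C; G; H/D] holding=-
       stack(F, D) → towers=[A/E; B; C; G; H/D/F] holding=-  ← match
       stack(F, C) → towers=[A/E; B; C/F; G; H/D] holding=-

stack(F, D)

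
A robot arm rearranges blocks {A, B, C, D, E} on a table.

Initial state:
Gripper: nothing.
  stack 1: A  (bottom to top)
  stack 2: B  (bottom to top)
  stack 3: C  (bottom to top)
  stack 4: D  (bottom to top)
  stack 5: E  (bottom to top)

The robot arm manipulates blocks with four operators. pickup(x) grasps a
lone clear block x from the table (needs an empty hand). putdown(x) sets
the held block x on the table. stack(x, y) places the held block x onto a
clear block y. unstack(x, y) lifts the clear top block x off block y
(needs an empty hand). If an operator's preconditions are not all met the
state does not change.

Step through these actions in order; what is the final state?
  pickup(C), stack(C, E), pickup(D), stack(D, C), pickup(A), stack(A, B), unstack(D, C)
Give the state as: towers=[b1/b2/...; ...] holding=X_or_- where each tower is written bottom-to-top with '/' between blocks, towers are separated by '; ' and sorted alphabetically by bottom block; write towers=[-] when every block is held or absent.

step 1 (pickup(C)): towers=[A; B; D; E] holding=C
step 2 (stack(C, E)): towers=[A; B; D; E/C] holding=-
step 3 (pickup(D)): towers=[A; B; E/C] holding=D
step 4 (stack(D, C)): towers=[A; B; E/C/D] holding=-
step 5 (pickup(A)): towers=[B; E/C/D] holding=A
step 6 (stack(A, B)): towers=[B/A; E/C/D] holding=-
step 7 (unstack(D, C)): towers=[B/A; E/C] holding=D

towers=[B/A; E/C] holding=D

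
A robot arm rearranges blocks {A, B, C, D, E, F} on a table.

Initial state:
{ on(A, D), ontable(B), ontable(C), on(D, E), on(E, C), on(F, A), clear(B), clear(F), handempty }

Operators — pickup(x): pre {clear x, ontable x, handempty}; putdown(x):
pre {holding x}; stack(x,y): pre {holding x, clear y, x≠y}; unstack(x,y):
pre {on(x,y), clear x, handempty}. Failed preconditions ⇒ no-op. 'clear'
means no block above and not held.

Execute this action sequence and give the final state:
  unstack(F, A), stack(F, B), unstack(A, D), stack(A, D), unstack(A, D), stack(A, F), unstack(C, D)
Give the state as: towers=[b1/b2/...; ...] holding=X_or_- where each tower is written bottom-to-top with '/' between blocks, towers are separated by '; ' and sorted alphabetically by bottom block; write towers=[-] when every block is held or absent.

step 1 (unstack(F, A)): towers=[B; C/E/D/A] holding=F
step 2 (stack(F, B)): towers=[B/F; C/E/D/A] holding=-
step 3 (unstack(A, D)): towers=[B/F; C/E/D] holding=A
step 4 (stack(A, D)): towers=[B/F; C/E/D/A] holding=-
step 5 (unstack(A, D)): towers=[B/F; C/E/D] holding=A
step 6 (stack(A, F)): towers=[B/F/A; C/E/D] holding=-
step 7 (unstack(C, D)) [no-op]: towers=[B/F/A; C/E/D] holding=-

towers=[B/F/A; C/E/D] holding=-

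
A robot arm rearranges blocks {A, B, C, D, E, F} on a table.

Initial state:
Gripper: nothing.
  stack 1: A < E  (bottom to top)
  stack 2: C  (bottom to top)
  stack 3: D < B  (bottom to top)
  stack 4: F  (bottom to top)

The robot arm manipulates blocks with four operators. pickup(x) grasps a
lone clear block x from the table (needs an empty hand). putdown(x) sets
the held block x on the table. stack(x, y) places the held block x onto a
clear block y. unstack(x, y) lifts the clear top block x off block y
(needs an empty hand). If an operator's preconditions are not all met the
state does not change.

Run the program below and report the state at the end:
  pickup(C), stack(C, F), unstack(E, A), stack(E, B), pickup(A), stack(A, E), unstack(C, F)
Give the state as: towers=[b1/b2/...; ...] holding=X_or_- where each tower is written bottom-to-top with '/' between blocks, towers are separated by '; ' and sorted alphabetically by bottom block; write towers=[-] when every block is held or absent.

towers=[D/B/E/A; F] holding=C

step 1 (pickup(C)): towers=[A/E; D/B; F] holding=C
step 2 (stack(C, F)): towers=[A/E; D/B; F/C] holding=-
step 3 (unstack(E, A)): towers=[A; D/B; F/C] holding=E
step 4 (stack(E, B)): towers=[A; D/B/E; F/C] holding=-
step 5 (pickup(A)): towers=[D/B/E; F/C] holding=A
step 6 (stack(A, E)): towers=[D/B/E/A; F/C] holding=-
step 7 (unstack(C, F)): towers=[D/B/E/A; F] holding=C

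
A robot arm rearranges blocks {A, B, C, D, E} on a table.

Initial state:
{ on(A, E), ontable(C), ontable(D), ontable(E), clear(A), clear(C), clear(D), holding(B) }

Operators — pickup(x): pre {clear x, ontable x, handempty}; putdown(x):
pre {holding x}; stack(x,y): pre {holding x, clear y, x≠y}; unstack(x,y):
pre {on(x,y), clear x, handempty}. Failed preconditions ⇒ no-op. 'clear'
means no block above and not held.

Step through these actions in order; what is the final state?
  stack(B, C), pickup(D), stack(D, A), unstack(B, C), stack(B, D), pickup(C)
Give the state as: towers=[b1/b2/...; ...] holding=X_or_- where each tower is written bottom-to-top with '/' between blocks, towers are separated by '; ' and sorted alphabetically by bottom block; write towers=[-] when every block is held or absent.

step 1 (stack(B, C)): towers=[C/B; D; E/A] holding=-
step 2 (pickup(D)): towers=[C/B; E/A] holding=D
step 3 (stack(D, A)): towers=[C/B; E/A/D] holding=-
step 4 (unstack(B, C)): towers=[C; E/A/D] holding=B
step 5 (stack(B, D)): towers=[C; E/A/D/B] holding=-
step 6 (pickup(C)): towers=[E/A/D/B] holding=C

towers=[E/A/D/B] holding=C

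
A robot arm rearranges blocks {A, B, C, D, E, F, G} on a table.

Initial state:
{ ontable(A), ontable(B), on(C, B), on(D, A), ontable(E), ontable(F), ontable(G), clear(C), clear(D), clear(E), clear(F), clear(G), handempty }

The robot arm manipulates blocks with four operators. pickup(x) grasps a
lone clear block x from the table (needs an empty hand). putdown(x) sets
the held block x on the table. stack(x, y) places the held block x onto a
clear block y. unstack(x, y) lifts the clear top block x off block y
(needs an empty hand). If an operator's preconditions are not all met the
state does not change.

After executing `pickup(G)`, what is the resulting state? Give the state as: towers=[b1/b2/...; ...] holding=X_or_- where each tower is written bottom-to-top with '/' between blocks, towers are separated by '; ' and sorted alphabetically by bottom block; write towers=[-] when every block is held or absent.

towers=[A/D; B/C; E; F] holding=G

before: towers=[A/D; B/C; E; F; G] holding=-
pre[pickup(G)]: clear(G) ✓, ontable(G) ✓, handempty ✓
all met → apply pickup(G)
after:  towers=[A/D; B/C; E; F] holding=G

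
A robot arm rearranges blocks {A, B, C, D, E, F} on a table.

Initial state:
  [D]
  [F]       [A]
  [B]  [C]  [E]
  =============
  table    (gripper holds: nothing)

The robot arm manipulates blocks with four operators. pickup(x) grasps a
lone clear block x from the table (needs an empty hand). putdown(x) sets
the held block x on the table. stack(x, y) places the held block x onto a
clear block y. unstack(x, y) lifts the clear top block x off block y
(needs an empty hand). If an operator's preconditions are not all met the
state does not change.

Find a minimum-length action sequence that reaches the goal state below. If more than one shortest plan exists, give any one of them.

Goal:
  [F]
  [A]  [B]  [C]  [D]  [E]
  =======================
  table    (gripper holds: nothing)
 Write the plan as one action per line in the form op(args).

unstack(D, F)
putdown(D)
unstack(A, E)
putdown(A)
unstack(F, B)
stack(F, A)

step 1 (unstack(D, F)): towers=[B/F; C; E/A] holding=D
step 2 (putdown(D)): towers=[B/F; C; D; E/A] holding=-
step 3 (unstack(A, E)): towers=[B/F; C; D; E] holding=A
step 4 (putdown(A)): towers=[A; B/F; C; D; E] holding=-
step 5 (unstack(F, B)): towers=[A; B; C; D; E] holding=F
step 6 (stack(F, A)): towers=[A/F; B; C; D; E] holding=-
goal check: towers=[A/F; B; C; D; E] holding=- — reached (length 6, optimal by BFS)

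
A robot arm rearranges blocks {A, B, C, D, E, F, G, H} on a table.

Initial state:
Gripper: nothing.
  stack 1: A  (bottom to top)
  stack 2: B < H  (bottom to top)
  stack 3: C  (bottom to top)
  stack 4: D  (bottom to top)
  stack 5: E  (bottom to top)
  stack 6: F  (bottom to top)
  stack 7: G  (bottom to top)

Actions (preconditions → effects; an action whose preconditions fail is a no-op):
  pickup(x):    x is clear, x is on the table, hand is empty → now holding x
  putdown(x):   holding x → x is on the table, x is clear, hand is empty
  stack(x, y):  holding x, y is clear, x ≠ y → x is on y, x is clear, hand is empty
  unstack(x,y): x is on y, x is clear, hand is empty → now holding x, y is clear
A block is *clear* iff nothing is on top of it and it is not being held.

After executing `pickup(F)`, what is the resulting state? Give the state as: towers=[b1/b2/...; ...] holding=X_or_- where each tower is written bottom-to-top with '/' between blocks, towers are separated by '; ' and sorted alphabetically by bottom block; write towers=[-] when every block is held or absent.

towers=[A; B/H; C; D; E; G] holding=F

before: towers=[A; B/H; C; D; E; F; G] holding=-
pre[pickup(F)]: clear(F) yes, ontable(F) yes, handempty yes
all met → apply pickup(F)
after:  towers=[A; B/H; C; D; E; G] holding=F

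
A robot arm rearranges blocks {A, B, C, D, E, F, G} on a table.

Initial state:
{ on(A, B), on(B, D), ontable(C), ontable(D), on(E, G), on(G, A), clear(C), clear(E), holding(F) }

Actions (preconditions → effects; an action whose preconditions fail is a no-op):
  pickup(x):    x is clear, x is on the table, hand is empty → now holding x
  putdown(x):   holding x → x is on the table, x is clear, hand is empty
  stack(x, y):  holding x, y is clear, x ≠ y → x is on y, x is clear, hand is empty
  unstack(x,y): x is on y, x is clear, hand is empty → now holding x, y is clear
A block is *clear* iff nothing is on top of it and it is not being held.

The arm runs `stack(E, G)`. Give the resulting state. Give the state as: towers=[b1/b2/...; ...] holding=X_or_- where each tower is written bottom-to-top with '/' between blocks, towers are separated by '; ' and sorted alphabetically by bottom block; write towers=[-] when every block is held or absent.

before: towers=[C; D/B/A/G/E] holding=F
pre[stack(E, G)]: holding(E) fail, clear(G) fail, E≠G ok
holding(E), clear(G) unmet → stack(E, G) is a no-op
after:  towers=[C; D/B/A/G/E] holding=F

towers=[C; D/B/A/G/E] holding=F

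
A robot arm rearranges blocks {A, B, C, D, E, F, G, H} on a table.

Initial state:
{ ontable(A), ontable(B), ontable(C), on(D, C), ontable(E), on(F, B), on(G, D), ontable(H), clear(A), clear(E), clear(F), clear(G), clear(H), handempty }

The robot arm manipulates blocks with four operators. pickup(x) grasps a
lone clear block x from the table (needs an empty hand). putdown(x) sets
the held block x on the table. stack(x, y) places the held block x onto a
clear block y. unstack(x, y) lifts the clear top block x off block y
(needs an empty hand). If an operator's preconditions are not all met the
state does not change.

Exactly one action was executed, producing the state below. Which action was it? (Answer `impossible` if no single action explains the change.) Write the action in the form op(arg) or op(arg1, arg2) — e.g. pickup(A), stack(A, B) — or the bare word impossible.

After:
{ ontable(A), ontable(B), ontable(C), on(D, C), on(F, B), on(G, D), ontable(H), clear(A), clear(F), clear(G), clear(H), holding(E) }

pickup(E)

target: towers=[A; B/F; C/D/G; H] holding=E
     unstack(G, D) → towers=[A; B/F; C/D; E; H] holding=G
         pickup(A) → towers=[B/F; C/D/G; E; H] holding=A
         pickup(E) → towers=[A; B/F; C/D/G; H] holding=E  ← match
         pickup(H) → towers=[A; B/F; C/D/G; E] holding=H
     unstack(F, B) → towers=[A; B; C/D/G; E; H] holding=F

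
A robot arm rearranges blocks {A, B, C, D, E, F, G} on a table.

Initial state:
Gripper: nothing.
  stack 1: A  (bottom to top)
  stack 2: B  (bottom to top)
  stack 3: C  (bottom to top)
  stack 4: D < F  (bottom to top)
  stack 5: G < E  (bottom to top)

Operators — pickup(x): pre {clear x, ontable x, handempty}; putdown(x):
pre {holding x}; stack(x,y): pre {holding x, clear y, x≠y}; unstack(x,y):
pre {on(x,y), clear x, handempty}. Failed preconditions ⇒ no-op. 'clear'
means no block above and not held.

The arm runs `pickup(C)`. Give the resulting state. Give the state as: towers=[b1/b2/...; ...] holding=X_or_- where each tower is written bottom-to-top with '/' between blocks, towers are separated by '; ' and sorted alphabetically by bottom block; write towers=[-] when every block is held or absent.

before: towers=[A; B; C; D/F; G/E] holding=-
pre[pickup(C)]: clear(C) yes, ontable(C) yes, handempty yes
all met → apply pickup(C)
after:  towers=[A; B; D/F; G/E] holding=C

towers=[A; B; D/F; G/E] holding=C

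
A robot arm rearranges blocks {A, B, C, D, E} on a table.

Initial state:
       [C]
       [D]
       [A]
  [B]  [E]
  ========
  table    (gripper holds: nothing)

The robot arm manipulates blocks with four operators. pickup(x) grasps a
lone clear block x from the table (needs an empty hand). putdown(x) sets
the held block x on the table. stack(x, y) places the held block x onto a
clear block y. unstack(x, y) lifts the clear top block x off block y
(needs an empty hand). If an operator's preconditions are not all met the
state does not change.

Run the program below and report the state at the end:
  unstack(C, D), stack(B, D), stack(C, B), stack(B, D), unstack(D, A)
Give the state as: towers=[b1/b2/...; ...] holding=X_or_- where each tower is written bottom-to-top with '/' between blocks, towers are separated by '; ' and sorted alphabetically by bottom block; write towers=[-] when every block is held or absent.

towers=[B/C; E/A] holding=D

step 1 (unstack(C, D)): towers=[B; E/A/D] holding=C
step 2 (stack(B, D)) [no-op]: towers=[B; E/A/D] holding=C
step 3 (stack(C, B)): towers=[B/C; E/A/D] holding=-
step 4 (stack(B, D)) [no-op]: towers=[B/C; E/A/D] holding=-
step 5 (unstack(D, A)): towers=[B/C; E/A] holding=D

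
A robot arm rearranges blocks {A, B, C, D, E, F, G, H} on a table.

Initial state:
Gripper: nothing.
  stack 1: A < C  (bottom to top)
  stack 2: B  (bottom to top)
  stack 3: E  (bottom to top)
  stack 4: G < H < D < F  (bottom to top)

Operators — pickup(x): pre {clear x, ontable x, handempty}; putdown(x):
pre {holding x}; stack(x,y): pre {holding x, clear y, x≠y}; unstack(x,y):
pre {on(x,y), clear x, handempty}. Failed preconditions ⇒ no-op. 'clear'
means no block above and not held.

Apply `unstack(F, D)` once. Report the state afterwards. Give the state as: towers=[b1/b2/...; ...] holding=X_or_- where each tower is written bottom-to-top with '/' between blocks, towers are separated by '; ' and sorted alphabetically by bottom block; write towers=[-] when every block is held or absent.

before: towers=[A/C; B; E; G/H/D/F] holding=-
pre[unstack(F, D)]: on(F,D) ok, clear(F) ok, handempty ok
all met → apply unstack(F, D)
after:  towers=[A/C; B; E; G/H/D] holding=F

towers=[A/C; B; E; G/H/D] holding=F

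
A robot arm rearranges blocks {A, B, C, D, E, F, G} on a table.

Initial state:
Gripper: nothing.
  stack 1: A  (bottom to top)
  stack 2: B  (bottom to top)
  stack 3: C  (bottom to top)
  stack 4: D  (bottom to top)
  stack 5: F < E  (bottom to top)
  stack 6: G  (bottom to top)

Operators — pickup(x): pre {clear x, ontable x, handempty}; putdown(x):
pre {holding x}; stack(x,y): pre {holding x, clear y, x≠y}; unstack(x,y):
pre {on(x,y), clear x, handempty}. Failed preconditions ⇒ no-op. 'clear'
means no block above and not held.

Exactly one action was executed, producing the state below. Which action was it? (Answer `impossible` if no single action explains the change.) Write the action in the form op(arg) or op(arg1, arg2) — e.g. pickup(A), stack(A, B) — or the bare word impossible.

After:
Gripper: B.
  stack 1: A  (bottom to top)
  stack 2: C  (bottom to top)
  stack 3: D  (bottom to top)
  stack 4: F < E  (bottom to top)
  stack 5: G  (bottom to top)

pickup(B)

target: towers=[A; C; D; F/E; G] holding=B
         pickup(B) → towers=[A; C; D; F/E; G] holding=B  ← match
         pickup(G) → towers=[A; B; C; D; F/E] holding=G
         pickup(D) → towers=[A; B; C; F/E; G] holding=D
         pickup(A) → towers=[B; C; D; F/E; G] holding=A
     unstack(E, F) → towers=[A; B; C; D; F; G] holding=E
         pickup(C) → towers=[A; B; D; F/E; G] holding=C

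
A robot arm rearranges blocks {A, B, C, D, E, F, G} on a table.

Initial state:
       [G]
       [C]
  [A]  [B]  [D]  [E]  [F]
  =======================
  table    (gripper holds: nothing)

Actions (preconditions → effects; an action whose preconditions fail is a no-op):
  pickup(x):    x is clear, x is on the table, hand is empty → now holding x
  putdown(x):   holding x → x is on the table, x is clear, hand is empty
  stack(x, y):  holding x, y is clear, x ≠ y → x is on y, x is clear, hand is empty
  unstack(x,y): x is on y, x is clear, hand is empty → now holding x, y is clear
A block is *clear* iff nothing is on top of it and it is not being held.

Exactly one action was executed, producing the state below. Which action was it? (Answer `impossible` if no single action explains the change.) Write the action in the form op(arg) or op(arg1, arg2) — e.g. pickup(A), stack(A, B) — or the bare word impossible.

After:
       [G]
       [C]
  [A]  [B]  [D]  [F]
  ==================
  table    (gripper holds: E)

target: towers=[A; B/C/G; D; F] holding=E
         pickup(F) → towers=[A; B/C/G; D; E] holding=F
     unstack(G, C) → towers=[A; B/C; D; E; F] holding=G
         pickup(D) → towers=[A; B/C/G; E; F] holding=D
         pickup(A) → towers=[B/C/G; D; E; F] holding=A
         pickup(E) → towers=[A; B/C/G; D; F] holding=E  ← match

pickup(E)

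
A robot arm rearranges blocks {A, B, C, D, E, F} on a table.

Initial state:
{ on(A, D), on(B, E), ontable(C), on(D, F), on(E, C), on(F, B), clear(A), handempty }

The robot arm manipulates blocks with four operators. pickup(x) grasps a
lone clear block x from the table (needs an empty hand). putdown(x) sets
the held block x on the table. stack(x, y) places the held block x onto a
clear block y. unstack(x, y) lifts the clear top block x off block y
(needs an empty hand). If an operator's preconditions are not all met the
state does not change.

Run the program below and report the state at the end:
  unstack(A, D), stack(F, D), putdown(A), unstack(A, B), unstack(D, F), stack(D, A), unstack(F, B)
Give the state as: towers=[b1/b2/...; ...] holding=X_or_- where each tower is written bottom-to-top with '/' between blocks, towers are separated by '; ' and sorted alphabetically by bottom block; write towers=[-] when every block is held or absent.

step 1 (unstack(A, D)): towers=[C/E/B/F/D] holding=A
step 2 (stack(F, D)) [no-op]: towers=[C/E/B/F/D] holding=A
step 3 (putdown(A)): towers=[A; C/E/B/F/D] holding=-
step 4 (unstack(A, B)) [no-op]: towers=[A; C/E/B/F/D] holding=-
step 5 (unstack(D, F)): towers=[A; C/E/B/F] holding=D
step 6 (stack(D, A)): towers=[A/D; C/E/B/F] holding=-
step 7 (unstack(F, B)): towers=[A/D; C/E/B] holding=F

towers=[A/D; C/E/B] holding=F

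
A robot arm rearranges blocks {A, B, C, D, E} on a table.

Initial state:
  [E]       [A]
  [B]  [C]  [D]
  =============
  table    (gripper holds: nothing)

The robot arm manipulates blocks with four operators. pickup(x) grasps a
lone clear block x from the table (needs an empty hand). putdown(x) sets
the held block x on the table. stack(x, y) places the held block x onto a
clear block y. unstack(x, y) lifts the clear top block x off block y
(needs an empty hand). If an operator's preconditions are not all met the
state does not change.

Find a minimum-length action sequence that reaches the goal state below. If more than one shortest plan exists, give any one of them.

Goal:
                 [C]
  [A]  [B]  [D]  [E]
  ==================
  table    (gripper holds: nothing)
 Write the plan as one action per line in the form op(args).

step 1 (unstack(A, D)): towers=[B/E; C; D] holding=A
step 2 (putdown(A)): towers=[A; B/E; C; D] holding=-
step 3 (unstack(E, B)): towers=[A; B; C; D] holding=E
step 4 (putdown(E)): towers=[A; B; C; D; E] holding=-
step 5 (pickup(C)): towers=[A; B; D; E] holding=C
step 6 (stack(C, E)): towers=[A; B; D; E/C] holding=-
goal check: towers=[A; B; D; E/C] holding=- — reached (length 6, optimal by BFS)

unstack(A, D)
putdown(A)
unstack(E, B)
putdown(E)
pickup(C)
stack(C, E)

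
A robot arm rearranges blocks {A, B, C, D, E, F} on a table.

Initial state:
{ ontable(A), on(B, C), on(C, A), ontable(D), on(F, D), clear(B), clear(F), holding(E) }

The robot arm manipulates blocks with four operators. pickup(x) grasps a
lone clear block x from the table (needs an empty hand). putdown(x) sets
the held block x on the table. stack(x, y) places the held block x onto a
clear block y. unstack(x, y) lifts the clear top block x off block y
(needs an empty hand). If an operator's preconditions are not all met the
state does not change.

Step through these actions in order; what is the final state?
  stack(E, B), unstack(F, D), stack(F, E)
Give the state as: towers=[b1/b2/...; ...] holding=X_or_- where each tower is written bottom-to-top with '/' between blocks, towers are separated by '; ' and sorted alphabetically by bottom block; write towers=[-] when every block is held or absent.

step 1 (stack(E, B)): towers=[A/C/B/E; D/F] holding=-
step 2 (unstack(F, D)): towers=[A/C/B/E; D] holding=F
step 3 (stack(F, E)): towers=[A/C/B/E/F; D] holding=-

towers=[A/C/B/E/F; D] holding=-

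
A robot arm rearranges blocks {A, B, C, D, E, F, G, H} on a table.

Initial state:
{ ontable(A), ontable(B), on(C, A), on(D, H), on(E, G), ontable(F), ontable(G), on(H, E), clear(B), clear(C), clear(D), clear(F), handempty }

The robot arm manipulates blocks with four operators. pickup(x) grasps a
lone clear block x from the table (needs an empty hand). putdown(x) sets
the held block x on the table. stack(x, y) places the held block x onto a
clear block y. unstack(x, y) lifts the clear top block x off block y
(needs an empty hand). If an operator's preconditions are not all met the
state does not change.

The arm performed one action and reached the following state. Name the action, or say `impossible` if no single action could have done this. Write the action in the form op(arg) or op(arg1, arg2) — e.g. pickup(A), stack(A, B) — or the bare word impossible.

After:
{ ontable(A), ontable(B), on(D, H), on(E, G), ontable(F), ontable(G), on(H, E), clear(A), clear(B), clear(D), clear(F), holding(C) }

target: towers=[A; B; F; G/E/H/D] holding=C
         pickup(B) → towers=[A/C; F; G/E/H/D] holding=B
         pickup(F) → towers=[A/C; B; G/E/H/D] holding=F
     unstack(D, H) → towers=[A/C; B; F; G/E/H] holding=D
     unstack(C, A) → towers=[A; B; F; G/E/H/D] holding=C  ← match

unstack(C, A)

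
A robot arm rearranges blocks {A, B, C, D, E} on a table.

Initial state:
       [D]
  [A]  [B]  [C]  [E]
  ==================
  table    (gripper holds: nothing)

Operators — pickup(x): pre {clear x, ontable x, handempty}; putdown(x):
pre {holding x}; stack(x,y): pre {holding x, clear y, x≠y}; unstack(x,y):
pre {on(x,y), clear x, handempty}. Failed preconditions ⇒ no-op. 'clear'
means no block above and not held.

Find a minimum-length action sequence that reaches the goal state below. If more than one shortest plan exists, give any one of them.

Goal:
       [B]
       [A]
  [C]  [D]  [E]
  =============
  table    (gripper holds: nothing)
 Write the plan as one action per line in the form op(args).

step 1 (unstack(D, B)): towers=[A; B; C; E] holding=D
step 2 (putdown(D)): towers=[A; B; C; D; E] holding=-
step 3 (pickup(A)): towers=[B; C; D; E] holding=A
step 4 (stack(A, D)): towers=[B; C; D/A; E] holding=-
step 5 (pickup(B)): towers=[C; D/A; E] holding=B
step 6 (stack(B, A)): towers=[C; D/A/B; E] holding=-
goal check: towers=[C; D/A/B; E] holding=- — reached (length 6, optimal by BFS)

unstack(D, B)
putdown(D)
pickup(A)
stack(A, D)
pickup(B)
stack(B, A)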